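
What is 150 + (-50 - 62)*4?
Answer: -298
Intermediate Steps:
150 + (-50 - 62)*4 = 150 - 112*4 = 150 - 448 = -298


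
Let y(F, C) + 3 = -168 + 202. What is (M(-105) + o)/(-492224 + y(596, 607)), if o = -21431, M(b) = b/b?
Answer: 21430/492193 ≈ 0.043540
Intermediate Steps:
M(b) = 1
y(F, C) = 31 (y(F, C) = -3 + (-168 + 202) = -3 + 34 = 31)
(M(-105) + o)/(-492224 + y(596, 607)) = (1 - 21431)/(-492224 + 31) = -21430/(-492193) = -21430*(-1/492193) = 21430/492193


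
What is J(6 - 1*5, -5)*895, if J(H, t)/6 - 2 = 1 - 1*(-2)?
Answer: 26850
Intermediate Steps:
J(H, t) = 30 (J(H, t) = 12 + 6*(1 - 1*(-2)) = 12 + 6*(1 + 2) = 12 + 6*3 = 12 + 18 = 30)
J(6 - 1*5, -5)*895 = 30*895 = 26850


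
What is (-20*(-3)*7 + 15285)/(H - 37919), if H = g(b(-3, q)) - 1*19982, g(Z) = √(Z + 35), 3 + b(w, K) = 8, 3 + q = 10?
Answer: -303111735/1117508587 - 10470*√10/1117508587 ≈ -0.27127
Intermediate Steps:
q = 7 (q = -3 + 10 = 7)
b(w, K) = 5 (b(w, K) = -3 + 8 = 5)
g(Z) = √(35 + Z)
H = -19982 + 2*√10 (H = √(35 + 5) - 1*19982 = √40 - 19982 = 2*√10 - 19982 = -19982 + 2*√10 ≈ -19976.)
(-20*(-3)*7 + 15285)/(H - 37919) = (-20*(-3)*7 + 15285)/((-19982 + 2*√10) - 37919) = (60*7 + 15285)/(-57901 + 2*√10) = (420 + 15285)/(-57901 + 2*√10) = 15705/(-57901 + 2*√10)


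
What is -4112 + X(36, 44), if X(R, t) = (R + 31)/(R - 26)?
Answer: -41053/10 ≈ -4105.3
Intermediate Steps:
X(R, t) = (31 + R)/(-26 + R)
-4112 + X(36, 44) = -4112 + (31 + 36)/(-26 + 36) = -4112 + 67/10 = -41053/10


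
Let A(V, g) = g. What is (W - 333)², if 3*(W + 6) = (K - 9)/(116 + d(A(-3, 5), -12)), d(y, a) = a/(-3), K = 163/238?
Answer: 843757198155001/7341062400 ≈ 1.1494e+5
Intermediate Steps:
K = 163/238 (K = 163*(1/238) = 163/238 ≈ 0.68487)
d(y, a) = -a/3 (d(y, a) = a*(-⅓) = -a/3)
W = -516059/85680 (W = -6 + ((163/238 - 9)/(116 - ⅓*(-12)))/3 = -6 + (-1979/(238*(116 + 4)))/3 = -6 + (-1979/238/120)/3 = -6 + (-1979/238*1/120)/3 = -6 + (⅓)*(-1979/28560) = -6 - 1979/85680 = -516059/85680 ≈ -6.0231)
(W - 333)² = (-516059/85680 - 333)² = (-29047499/85680)² = 843757198155001/7341062400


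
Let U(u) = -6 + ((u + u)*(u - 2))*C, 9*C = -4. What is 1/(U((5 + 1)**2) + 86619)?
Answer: 1/85525 ≈ 1.1692e-5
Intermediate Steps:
C = -4/9 (C = (1/9)*(-4) = -4/9 ≈ -0.44444)
U(u) = -6 - 8*u*(-2 + u)/9 (U(u) = -6 + ((u + u)*(u - 2))*(-4/9) = -6 + ((2*u)*(-2 + u))*(-4/9) = -6 + (2*u*(-2 + u))*(-4/9) = -6 - 8*u*(-2 + u)/9)
1/(U((5 + 1)**2) + 86619) = 1/((-6 - 8*(5 + 1)**4/9 + 16*(5 + 1)**2/9) + 86619) = 1/((-6 - 8*(6**2)**2/9 + (16/9)*6**2) + 86619) = 1/((-6 - 8/9*36**2 + (16/9)*36) + 86619) = 1/((-6 - 8/9*1296 + 64) + 86619) = 1/((-6 - 1152 + 64) + 86619) = 1/(-1094 + 86619) = 1/85525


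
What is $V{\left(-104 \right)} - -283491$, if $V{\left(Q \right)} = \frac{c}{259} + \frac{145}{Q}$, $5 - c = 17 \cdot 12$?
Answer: $\frac{7636055325}{26936} \approx 2.8349 \cdot 10^{5}$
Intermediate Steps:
$c = -199$ ($c = 5 - 17 \cdot 12 = 5 - 204 = -199$)
$V{\left(Q \right)} = - \frac{199}{259} + \frac{145}{Q}$
$V{\left(-104 \right)} - -283491 = \left(- \frac{199}{259} + \frac{145}{-104}\right) - -283491 = \left(- \frac{199}{259} + 145 \left(- \frac{1}{104}\right)\right) + 283491 = \left(- \frac{199}{259} - \frac{145}{104}\right) + 283491 = - \frac{58251}{26936} + 283491 = \frac{7636055325}{26936}$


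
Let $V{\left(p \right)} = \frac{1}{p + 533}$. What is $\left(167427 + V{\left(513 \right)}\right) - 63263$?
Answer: $\frac{108955545}{1046} \approx 1.0416 \cdot 10^{5}$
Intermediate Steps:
$V{\left(p \right)} = \frac{1}{533 + p}$
$\left(167427 + V{\left(513 \right)}\right) - 63263 = \left(167427 + \frac{1}{533 + 513}\right) - 63263 = \left(167427 + \frac{1}{1046}\right) - 63263 = \frac{175128643}{1046} - 63263 = \frac{108955545}{1046}$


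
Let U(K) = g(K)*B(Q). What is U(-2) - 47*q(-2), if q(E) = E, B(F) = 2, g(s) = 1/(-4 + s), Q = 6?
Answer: 281/3 ≈ 93.667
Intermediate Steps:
U(K) = 2/(-4 + K)
U(-2) - 47*q(-2) = 2/(-4 - 2) - 47*(-2) = 2/(-6) + 94 = 2*(-⅙) + 94 = -⅓ + 94 = 281/3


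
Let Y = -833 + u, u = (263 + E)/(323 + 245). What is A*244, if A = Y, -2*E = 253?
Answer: -57706915/284 ≈ -2.0319e+5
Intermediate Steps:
E = -253/2 (E = -½*253 = -253/2 ≈ -126.50)
u = 273/1136 (u = (263 - 253/2)/(323 + 245) = (273/2)/568 = (273/2)*(1/568) = 273/1136 ≈ 0.24032)
Y = -946015/1136 (Y = -833 + 273/1136 = -946015/1136 ≈ -832.76)
A = -946015/1136 ≈ -832.76
A*244 = -946015/1136*244 = -57706915/284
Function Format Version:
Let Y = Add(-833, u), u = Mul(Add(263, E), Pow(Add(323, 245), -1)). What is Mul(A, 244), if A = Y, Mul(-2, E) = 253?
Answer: Rational(-57706915, 284) ≈ -2.0319e+5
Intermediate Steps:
E = Rational(-253, 2) (E = Mul(Rational(-1, 2), 253) = Rational(-253, 2) ≈ -126.50)
u = Rational(273, 1136) (u = Mul(Add(263, Rational(-253, 2)), Pow(Add(323, 245), -1)) = Mul(Rational(273, 2), Pow(568, -1)) = Mul(Rational(273, 2), Rational(1, 568)) = Rational(273, 1136) ≈ 0.24032)
Y = Rational(-946015, 1136) (Y = Add(-833, Rational(273, 1136)) = Rational(-946015, 1136) ≈ -832.76)
A = Rational(-946015, 1136) ≈ -832.76
Mul(A, 244) = Mul(Rational(-946015, 1136), 244) = Rational(-57706915, 284)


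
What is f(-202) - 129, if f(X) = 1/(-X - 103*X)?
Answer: -2710031/21008 ≈ -129.00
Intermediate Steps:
f(X) = -1/(104*X) (f(X) = 1/(-104*X) = -1/(104*X))
f(-202) - 129 = -1/104/(-202) - 129 = -1/104*(-1/202) - 129 = 1/21008 - 129 = -2710031/21008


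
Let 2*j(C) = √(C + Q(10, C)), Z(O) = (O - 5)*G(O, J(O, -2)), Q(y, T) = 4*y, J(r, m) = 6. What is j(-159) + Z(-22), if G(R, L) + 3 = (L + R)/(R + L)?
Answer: 54 + I*√119/2 ≈ 54.0 + 5.4544*I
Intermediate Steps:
G(R, L) = -2 (G(R, L) = -3 + (L + R)/(R + L) = -3 + (L + R)/(L + R) = -3 + 1 = -2)
Z(O) = 10 - 2*O (Z(O) = (O - 5)*(-2) = (-5 + O)*(-2) = 10 - 2*O)
j(C) = √(40 + C)/2 (j(C) = √(C + 4*10)/2 = √(C + 40)/2 = √(40 + C)/2)
j(-159) + Z(-22) = √(40 - 159)/2 + (10 - 2*(-22)) = √(-119)/2 + (10 + 44) = (I*√119)/2 + 54 = I*√119/2 + 54 = 54 + I*√119/2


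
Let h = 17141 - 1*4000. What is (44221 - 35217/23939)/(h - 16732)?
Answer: -1058571302/85964949 ≈ -12.314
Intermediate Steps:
h = 13141 (h = 17141 - 4000 = 13141)
(44221 - 35217/23939)/(h - 16732) = (44221 - 35217/23939)/(13141 - 16732) = (44221 - 35217*1/23939)/(-3591) = (44221 - 35217/23939)*(-1/3591) = (1058571302/23939)*(-1/3591) = -1058571302/85964949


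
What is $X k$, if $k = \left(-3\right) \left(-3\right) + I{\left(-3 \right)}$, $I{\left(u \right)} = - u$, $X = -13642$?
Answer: $-163704$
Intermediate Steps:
$k = 12$ ($k = \left(-3\right) \left(-3\right) - -3 = 9 + 3 = 12$)
$X k = \left(-13642\right) 12 = -163704$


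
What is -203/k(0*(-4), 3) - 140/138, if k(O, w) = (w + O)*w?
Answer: -4879/207 ≈ -23.570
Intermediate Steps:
k(O, w) = w*(O + w) (k(O, w) = (O + w)*w = w*(O + w))
-203/k(0*(-4), 3) - 140/138 = -203*1/(3*(0*(-4) + 3)) - 140/138 = -203*1/(3*(0 + 3)) - 140*1/138 = -203/(3*3) - 70/69 = -203/9 - 70/69 = -4879/207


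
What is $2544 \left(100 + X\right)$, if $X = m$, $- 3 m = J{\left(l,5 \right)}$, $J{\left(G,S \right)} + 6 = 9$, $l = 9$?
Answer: $251856$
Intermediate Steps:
$J{\left(G,S \right)} = 3$ ($J{\left(G,S \right)} = -6 + 9 = 3$)
$m = -1$ ($m = \left(- \frac{1}{3}\right) 3 = -1$)
$X = -1$
$2544 \left(100 + X\right) = 2544 \left(100 - 1\right) = 2544 \cdot 99 = 251856$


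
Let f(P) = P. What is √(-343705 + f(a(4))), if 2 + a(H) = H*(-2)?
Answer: I*√343715 ≈ 586.27*I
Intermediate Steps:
a(H) = -2 - 2*H (a(H) = -2 + H*(-2) = -2 - 2*H)
√(-343705 + f(a(4))) = √(-343705 + (-2 - 2*4)) = √(-343705 + (-2 - 8)) = √(-343705 - 10) = √(-343715) = I*√343715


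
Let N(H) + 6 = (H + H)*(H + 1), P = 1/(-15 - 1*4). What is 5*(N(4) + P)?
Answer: 3225/19 ≈ 169.74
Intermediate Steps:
P = -1/19 (P = 1/(-15 - 4) = 1/(-19) = -1/19 ≈ -0.052632)
N(H) = -6 + 2*H*(1 + H) (N(H) = -6 + (H + H)*(H + 1) = -6 + (2*H)*(1 + H) = -6 + 2*H*(1 + H))
5*(N(4) + P) = 5*((-6 + 2*4 + 2*4²) - 1/19) = 5*((-6 + 8 + 2*16) - 1/19) = 5*((-6 + 8 + 32) - 1/19) = 5*(34 - 1/19) = 5*(645/19) = 3225/19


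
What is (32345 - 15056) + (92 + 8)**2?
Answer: 27289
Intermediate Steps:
(32345 - 15056) + (92 + 8)**2 = 17289 + 100**2 = 17289 + 10000 = 27289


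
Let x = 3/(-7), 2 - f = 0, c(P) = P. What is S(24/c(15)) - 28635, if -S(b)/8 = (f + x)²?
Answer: -1404083/49 ≈ -28655.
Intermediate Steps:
f = 2 (f = 2 - 1*0 = 2 + 0 = 2)
x = -3/7 (x = 3*(-⅐) = -3/7 ≈ -0.42857)
S(b) = -968/49 (S(b) = -8*(2 - 3/7)² = -8*(11/7)² = -8*121/49 = -968/49)
S(24/c(15)) - 28635 = -968/49 - 28635 = -1404083/49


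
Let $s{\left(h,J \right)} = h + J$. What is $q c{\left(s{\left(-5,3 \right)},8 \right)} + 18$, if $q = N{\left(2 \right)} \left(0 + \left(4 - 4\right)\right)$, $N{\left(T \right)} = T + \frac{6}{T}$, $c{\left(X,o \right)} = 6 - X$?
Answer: $18$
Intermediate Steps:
$s{\left(h,J \right)} = J + h$
$q = 0$ ($q = \left(2 + \frac{6}{2}\right) \left(0 + \left(4 - 4\right)\right) = \left(2 + 6 \cdot \frac{1}{2}\right) \left(0 + \left(4 - 4\right)\right) = \left(2 + 3\right) \left(0 + 0\right) = 5 \cdot 0 = 0$)
$q c{\left(s{\left(-5,3 \right)},8 \right)} + 18 = 0 \left(6 - \left(3 - 5\right)\right) + 18 = 0 \left(6 - -2\right) + 18 = 0 \left(6 + 2\right) + 18 = 0 \cdot 8 + 18 = 0 + 18 = 18$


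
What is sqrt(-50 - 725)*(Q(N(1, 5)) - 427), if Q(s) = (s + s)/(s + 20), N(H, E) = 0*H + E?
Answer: -2133*I*sqrt(31) ≈ -11876.0*I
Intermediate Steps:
N(H, E) = E (N(H, E) = 0 + E = E)
Q(s) = 2*s/(20 + s) (Q(s) = (2*s)/(20 + s) = 2*s/(20 + s))
sqrt(-50 - 725)*(Q(N(1, 5)) - 427) = sqrt(-50 - 725)*(2*5/(20 + 5) - 427) = sqrt(-775)*(2*5/25 - 427) = (5*I*sqrt(31))*(2*5*(1/25) - 427) = (5*I*sqrt(31))*(2/5 - 427) = (5*I*sqrt(31))*(-2133/5) = -2133*I*sqrt(31)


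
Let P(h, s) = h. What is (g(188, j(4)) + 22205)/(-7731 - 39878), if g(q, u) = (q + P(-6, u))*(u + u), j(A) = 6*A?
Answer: -30941/47609 ≈ -0.64990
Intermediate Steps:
g(q, u) = 2*u*(-6 + q) (g(q, u) = (q - 6)*(u + u) = (-6 + q)*(2*u) = 2*u*(-6 + q))
(g(188, j(4)) + 22205)/(-7731 - 39878) = (2*(6*4)*(-6 + 188) + 22205)/(-7731 - 39878) = (2*24*182 + 22205)/(-47609) = (8736 + 22205)*(-1/47609) = 30941*(-1/47609) = -30941/47609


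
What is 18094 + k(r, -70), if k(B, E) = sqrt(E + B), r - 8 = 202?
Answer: 18094 + 2*sqrt(35) ≈ 18106.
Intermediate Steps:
r = 210 (r = 8 + 202 = 210)
k(B, E) = sqrt(B + E)
18094 + k(r, -70) = 18094 + sqrt(210 - 70) = 18094 + sqrt(140) = 18094 + 2*sqrt(35)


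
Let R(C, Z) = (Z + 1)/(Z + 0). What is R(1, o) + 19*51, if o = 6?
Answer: 5821/6 ≈ 970.17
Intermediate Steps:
R(C, Z) = (1 + Z)/Z
R(1, o) + 19*51 = (1 + 6)/6 + 19*51 = (⅙)*7 + 969 = 7/6 + 969 = 5821/6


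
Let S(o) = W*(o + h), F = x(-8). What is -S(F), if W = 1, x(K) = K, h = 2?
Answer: 6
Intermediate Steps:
F = -8
S(o) = 2 + o (S(o) = 1*(o + 2) = 1*(2 + o) = 2 + o)
-S(F) = -(2 - 8) = -1*(-6) = 6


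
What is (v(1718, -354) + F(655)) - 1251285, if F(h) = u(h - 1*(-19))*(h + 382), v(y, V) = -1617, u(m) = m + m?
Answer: 144974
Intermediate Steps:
u(m) = 2*m
F(h) = (38 + 2*h)*(382 + h) (F(h) = (2*(h - 1*(-19)))*(h + 382) = (2*(h + 19))*(382 + h) = (2*(19 + h))*(382 + h) = (38 + 2*h)*(382 + h))
(v(1718, -354) + F(655)) - 1251285 = (-1617 + 2*(19 + 655)*(382 + 655)) - 1251285 = (-1617 + 2*674*1037) - 1251285 = (-1617 + 1397876) - 1251285 = 1396259 - 1251285 = 144974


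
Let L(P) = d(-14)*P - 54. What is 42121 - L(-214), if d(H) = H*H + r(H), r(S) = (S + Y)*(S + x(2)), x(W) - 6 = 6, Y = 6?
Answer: 87543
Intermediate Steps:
x(W) = 12 (x(W) = 6 + 6 = 12)
r(S) = (6 + S)*(12 + S) (r(S) = (S + 6)*(S + 12) = (6 + S)*(12 + S))
d(H) = 72 + 2*H² + 18*H (d(H) = H*H + (72 + H² + 18*H) = H² + (72 + H² + 18*H) = 72 + 2*H² + 18*H)
L(P) = -54 + 212*P (L(P) = (72 + 2*(-14)² + 18*(-14))*P - 54 = (72 + 2*196 - 252)*P - 54 = (72 + 392 - 252)*P - 54 = 212*P - 54 = -54 + 212*P)
42121 - L(-214) = 42121 - (-54 + 212*(-214)) = 42121 - (-54 - 45368) = 42121 - 1*(-45422) = 42121 + 45422 = 87543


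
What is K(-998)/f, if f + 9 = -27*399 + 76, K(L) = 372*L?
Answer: 185628/5353 ≈ 34.677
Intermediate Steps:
f = -10706 (f = -9 + (-27*399 + 76) = -9 + (-10773 + 76) = -9 - 10697 = -10706)
K(-998)/f = (372*(-998))/(-10706) = -371256*(-1/10706) = 185628/5353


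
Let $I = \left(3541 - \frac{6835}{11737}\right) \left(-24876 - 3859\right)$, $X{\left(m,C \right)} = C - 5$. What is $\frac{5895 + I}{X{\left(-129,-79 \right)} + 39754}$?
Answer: $- \frac{238796321931}{93121358} \approx -2564.4$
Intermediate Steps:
$X{\left(m,C \right)} = -5 + C$
$I = - \frac{1194050799270}{11737}$ ($I = \left(3541 - \frac{6835}{11737}\right) \left(-28735\right) = \frac{41553882}{11737} \left(-28735\right) = - \frac{1194050799270}{11737} \approx -1.0173 \cdot 10^{8}$)
$\frac{5895 + I}{X{\left(-129,-79 \right)} + 39754} = \frac{5895 - \frac{1194050799270}{11737}}{\left(-5 - 79\right) + 39754} = - \frac{1193981609655}{11737 \left(-84 + 39754\right)} = - \frac{1193981609655}{11737 \cdot 39670} = \left(- \frac{1193981609655}{11737}\right) \frac{1}{39670} = - \frac{238796321931}{93121358}$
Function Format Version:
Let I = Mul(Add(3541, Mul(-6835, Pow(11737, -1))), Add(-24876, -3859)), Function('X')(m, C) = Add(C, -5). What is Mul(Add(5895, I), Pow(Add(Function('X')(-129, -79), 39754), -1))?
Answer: Rational(-238796321931, 93121358) ≈ -2564.4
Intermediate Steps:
Function('X')(m, C) = Add(-5, C)
I = Rational(-1194050799270, 11737) (I = Mul(Add(3541, Mul(-6835, Rational(1, 11737))), -28735) = Mul(Add(3541, Rational(-6835, 11737)), -28735) = Mul(Rational(41553882, 11737), -28735) = Rational(-1194050799270, 11737) ≈ -1.0173e+8)
Mul(Add(5895, I), Pow(Add(Function('X')(-129, -79), 39754), -1)) = Mul(Add(5895, Rational(-1194050799270, 11737)), Pow(Add(Add(-5, -79), 39754), -1)) = Mul(Rational(-1193981609655, 11737), Pow(Add(-84, 39754), -1)) = Mul(Rational(-1193981609655, 11737), Pow(39670, -1)) = Mul(Rational(-1193981609655, 11737), Rational(1, 39670)) = Rational(-238796321931, 93121358)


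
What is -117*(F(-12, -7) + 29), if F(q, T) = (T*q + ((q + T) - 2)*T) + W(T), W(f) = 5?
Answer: -31005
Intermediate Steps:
F(q, T) = 5 + T*q + T*(-2 + T + q) (F(q, T) = (T*q + ((q + T) - 2)*T) + 5 = (T*q + ((T + q) - 2)*T) + 5 = (T*q + (-2 + T + q)*T) + 5 = (T*q + T*(-2 + T + q)) + 5 = 5 + T*q + T*(-2 + T + q))
-117*(F(-12, -7) + 29) = -117*((5 + (-7)² - 2*(-7) + 2*(-7)*(-12)) + 29) = -117*((5 + 49 + 14 + 168) + 29) = -117*(236 + 29) = -117*265 = -31005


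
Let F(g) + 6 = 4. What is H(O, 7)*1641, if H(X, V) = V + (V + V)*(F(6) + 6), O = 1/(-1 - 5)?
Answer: 103383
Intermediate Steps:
F(g) = -2 (F(g) = -6 + 4 = -2)
O = -⅙ (O = 1/(-6) = -⅙ ≈ -0.16667)
H(X, V) = 9*V (H(X, V) = V + (V + V)*(-2 + 6) = V + (2*V)*4 = V + 8*V = 9*V)
H(O, 7)*1641 = (9*7)*1641 = 63*1641 = 103383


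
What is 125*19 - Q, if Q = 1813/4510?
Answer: 10709437/4510 ≈ 2374.6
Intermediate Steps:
Q = 1813/4510 (Q = 1813*(1/4510) = 1813/4510 ≈ 0.40200)
125*19 - Q = 125*19 - 1*1813/4510 = 2375 - 1813/4510 = 10709437/4510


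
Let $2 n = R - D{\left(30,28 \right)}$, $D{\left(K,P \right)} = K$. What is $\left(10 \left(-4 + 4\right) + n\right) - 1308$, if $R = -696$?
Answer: $-1671$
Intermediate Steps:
$n = -363$ ($n = \frac{-696 - 30}{2} = \frac{1}{2} \left(-726\right) = -363$)
$\left(10 \left(-4 + 4\right) + n\right) - 1308 = \left(10 \left(-4 + 4\right) - 363\right) - 1308 = \left(10 \cdot 0 - 363\right) - 1308 = \left(0 - 363\right) - 1308 = -363 - 1308 = -1671$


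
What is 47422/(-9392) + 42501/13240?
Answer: -7146809/3885940 ≈ -1.8391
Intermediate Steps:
47422/(-9392) + 42501/13240 = 47422*(-1/9392) + 42501*(1/13240) = -23711/4696 + 42501/13240 = -7146809/3885940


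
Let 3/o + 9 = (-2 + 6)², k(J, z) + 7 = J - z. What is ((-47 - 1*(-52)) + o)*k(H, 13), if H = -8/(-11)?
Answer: -8056/77 ≈ -104.62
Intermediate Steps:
H = 8/11 (H = -8*(-1/11) = 8/11 ≈ 0.72727)
k(J, z) = -7 + J - z (k(J, z) = -7 + (J - z) = -7 + J - z)
o = 3/7 (o = 3/(-9 + (-2 + 6)²) = 3/(-9 + 4²) = 3/(-9 + 16) = 3/7 ≈ 0.42857)
((-47 - 1*(-52)) + o)*k(H, 13) = ((-47 - 1*(-52)) + 3/7)*(-7 + 8/11 - 1*13) = ((-47 + 52) + 3/7)*(-7 + 8/11 - 13) = (5 + 3/7)*(-212/11) = (38/7)*(-212/11) = -8056/77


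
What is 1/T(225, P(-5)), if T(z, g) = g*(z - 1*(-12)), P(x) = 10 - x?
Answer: 1/3555 ≈ 0.00028129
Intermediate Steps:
T(z, g) = g*(12 + z) (T(z, g) = g*(z + 12) = g*(12 + z))
1/T(225, P(-5)) = 1/((10 - 1*(-5))*(12 + 225)) = 1/((10 + 5)*237) = 1/(15*237) = 1/3555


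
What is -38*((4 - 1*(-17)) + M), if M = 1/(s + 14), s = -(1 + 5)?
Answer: -3211/4 ≈ -802.75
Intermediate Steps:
s = -6 (s = -1*6 = -6)
M = ⅛ (M = 1/(-6 + 14) = 1/8 = ⅛ ≈ 0.12500)
-38*((4 - 1*(-17)) + M) = -38*((4 - 1*(-17)) + ⅛) = -38*((4 + 17) + ⅛) = -38*(21 + ⅛) = -38*169/8 = -3211/4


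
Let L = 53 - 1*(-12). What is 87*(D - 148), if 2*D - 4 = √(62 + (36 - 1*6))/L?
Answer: -12702 + 87*√23/65 ≈ -12696.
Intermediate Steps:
L = 65 (L = 53 + 12 = 65)
D = 2 + √23/65 (D = 2 + (√(62 + (36 - 1*6))/65)/2 = 2 + (√(62 + (36 - 6))*(1/65))/2 = 2 + (√(62 + 30)*(1/65))/2 = 2 + (√92*(1/65))/2 = 2 + ((2*√23)*(1/65))/2 = 2 + (2*√23/65)/2 = 2 + √23/65 ≈ 2.0738)
87*(D - 148) = 87*((2 + √23/65) - 148) = 87*(-146 + √23/65) = -12702 + 87*√23/65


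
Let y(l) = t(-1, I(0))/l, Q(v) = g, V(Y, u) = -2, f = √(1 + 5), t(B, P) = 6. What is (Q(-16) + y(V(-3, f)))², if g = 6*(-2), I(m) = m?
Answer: 225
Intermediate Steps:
f = √6 ≈ 2.4495
g = -12
Q(v) = -12
y(l) = 6/l
(Q(-16) + y(V(-3, f)))² = (-12 + 6/(-2))² = (-12 + 6*(-½))² = (-12 - 3)² = (-15)² = 225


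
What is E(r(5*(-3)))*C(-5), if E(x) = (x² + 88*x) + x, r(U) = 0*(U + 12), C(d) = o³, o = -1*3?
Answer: 0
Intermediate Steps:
o = -3
C(d) = -27 (C(d) = (-3)³ = -27)
r(U) = 0 (r(U) = 0*(12 + U) = 0)
E(x) = x² + 89*x
E(r(5*(-3)))*C(-5) = (0*(89 + 0))*(-27) = (0*89)*(-27) = 0*(-27) = 0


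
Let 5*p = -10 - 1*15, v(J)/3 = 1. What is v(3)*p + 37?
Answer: 22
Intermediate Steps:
v(J) = 3 (v(J) = 3*1 = 3)
p = -5 (p = (-10 - 1*15)/5 = (-10 - 15)/5 = (⅕)*(-25) = -5)
v(3)*p + 37 = 3*(-5) + 37 = -15 + 37 = 22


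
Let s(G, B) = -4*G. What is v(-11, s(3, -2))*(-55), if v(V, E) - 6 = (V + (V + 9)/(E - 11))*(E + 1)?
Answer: -159445/23 ≈ -6932.4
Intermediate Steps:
v(V, E) = 6 + (1 + E)*(V + (9 + V)/(-11 + E)) (v(V, E) = 6 + (V + (V + 9)/(E - 11))*(E + 1) = 6 + (V + (9 + V)/(-11 + E))*(1 + E) = 6 + (1 + E)*(V + (9 + V)/(-11 + E)))
v(-11, s(3, -2))*(-55) = ((-57 - 10*(-11) + 15*(-4*3) - 11*(-4*3)² - 9*(-4*3)*(-11))/(-11 - 4*3))*(-55) = ((-57 + 110 + 15*(-12) - 11*(-12)² - 9*(-12)*(-11))/(-11 - 12))*(-55) = ((-57 + 110 - 180 - 11*144 - 1188)/(-23))*(-55) = -(-57 + 110 - 180 - 1584 - 1188)/23*(-55) = -1/23*(-2899)*(-55) = (2899/23)*(-55) = -159445/23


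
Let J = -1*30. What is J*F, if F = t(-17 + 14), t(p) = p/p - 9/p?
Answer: -120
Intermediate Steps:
t(p) = 1 - 9/p
F = 4 (F = (-9 + (-17 + 14))/(-17 + 14) = (-9 - 3)/(-3) = -⅓*(-12) = 4)
J = -30
J*F = -30*4 = -120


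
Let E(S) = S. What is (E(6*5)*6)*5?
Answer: 900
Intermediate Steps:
(E(6*5)*6)*5 = ((6*5)*6)*5 = (30*6)*5 = 180*5 = 900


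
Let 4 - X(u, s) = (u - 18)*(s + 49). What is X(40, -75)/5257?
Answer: 576/5257 ≈ 0.10957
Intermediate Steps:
X(u, s) = 4 - (-18 + u)*(49 + s) (X(u, s) = 4 - (u - 18)*(s + 49) = 4 - (-18 + u)*(49 + s))
X(40, -75)/5257 = (886 - 49*40 + 18*(-75) - 1*(-75)*40)/5257 = (886 - 1960 - 1350 + 3000)*(1/5257) = 576*(1/5257) = 576/5257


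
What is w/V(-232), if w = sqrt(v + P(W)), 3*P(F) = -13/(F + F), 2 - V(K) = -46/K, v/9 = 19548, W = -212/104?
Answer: 116*sqrt(4447763763)/33231 ≈ 232.80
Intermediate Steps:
W = -53/26 (W = -212*1/104 = -53/26 ≈ -2.0385)
v = 175932 (v = 9*19548 = 175932)
V(K) = 2 + 46/K (V(K) = 2 - (-46)/K = 2 + 46/K)
P(F) = -13/(6*F) (P(F) = (-13/(F + F))/3 = (-13/(2*F))/3 = -13/(6*F))
w = sqrt(4447763763)/159 (w = sqrt(175932 - 13/(6*(-53/26))) = sqrt(175932 - 13/6*(-26/53)) = sqrt(175932 + 169/159) = sqrt(27973357/159) = sqrt(4447763763)/159 ≈ 419.44)
w/V(-232) = (sqrt(4447763763)/159)/(2 + 46/(-232)) = (sqrt(4447763763)/159)/(2 + 46*(-1/232)) = (sqrt(4447763763)/159)/(2 - 23/116) = (sqrt(4447763763)/159)/(209/116) = (sqrt(4447763763)/159)*(116/209) = 116*sqrt(4447763763)/33231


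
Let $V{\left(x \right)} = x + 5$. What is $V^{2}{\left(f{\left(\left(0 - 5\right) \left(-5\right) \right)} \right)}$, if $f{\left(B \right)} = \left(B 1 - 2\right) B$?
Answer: $336400$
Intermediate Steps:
$f{\left(B \right)} = B \left(-2 + B\right)$ ($f{\left(B \right)} = \left(B - 2\right) B = \left(-2 + B\right) B = B \left(-2 + B\right)$)
$V{\left(x \right)} = 5 + x$
$V^{2}{\left(f{\left(\left(0 - 5\right) \left(-5\right) \right)} \right)} = \left(5 + \left(0 - 5\right) \left(-5\right) \left(-2 + \left(0 - 5\right) \left(-5\right)\right)\right)^{2} = \left(5 + \left(-5\right) \left(-5\right) \left(-2 - -25\right)\right)^{2} = \left(5 + 25 \left(-2 + 25\right)\right)^{2} = \left(5 + 25 \cdot 23\right)^{2} = \left(5 + 575\right)^{2} = 580^{2} = 336400$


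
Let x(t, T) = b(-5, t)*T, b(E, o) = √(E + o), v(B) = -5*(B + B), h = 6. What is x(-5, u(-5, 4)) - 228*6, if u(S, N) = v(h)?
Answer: -1368 - 60*I*√10 ≈ -1368.0 - 189.74*I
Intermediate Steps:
v(B) = -10*B
u(S, N) = -60 (u(S, N) = -10*6 = -60)
x(t, T) = T*√(-5 + t) (x(t, T) = √(-5 + t)*T = T*√(-5 + t))
x(-5, u(-5, 4)) - 228*6 = -60*√(-5 - 5) - 228*6 = -60*I*√10 - 1368 = -1368 - 60*I*√10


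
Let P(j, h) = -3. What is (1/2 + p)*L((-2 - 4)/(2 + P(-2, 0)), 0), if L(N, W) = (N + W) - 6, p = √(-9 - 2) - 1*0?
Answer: 0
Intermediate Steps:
p = I*√11 (p = √(-11) + 0 = I*√11 + 0 = I*√11 ≈ 3.3166*I)
L(N, W) = -6 + N + W
(1/2 + p)*L((-2 - 4)/(2 + P(-2, 0)), 0) = (1/2 + I*√11)*(-6 + (-2 - 4)/(2 - 3) + 0) = (½ + I*√11)*(-6 - 6/(-1) + 0) = (½ + I*√11)*(-6 - 6*(-1) + 0) = (½ + I*√11)*(-6 + 6 + 0) = (½ + I*√11)*0 = 0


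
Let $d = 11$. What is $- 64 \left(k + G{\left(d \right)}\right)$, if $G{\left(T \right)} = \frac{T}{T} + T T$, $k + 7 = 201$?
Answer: $-20224$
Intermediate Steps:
$k = 194$ ($k = -7 + 201 = 194$)
$G{\left(T \right)} = 1 + T^{2}$
$- 64 \left(k + G{\left(d \right)}\right) = - 64 \left(194 + \left(1 + 11^{2}\right)\right) = - 64 \left(194 + \left(1 + 121\right)\right) = - 64 \left(194 + 122\right) = \left(-64\right) 316 = -20224$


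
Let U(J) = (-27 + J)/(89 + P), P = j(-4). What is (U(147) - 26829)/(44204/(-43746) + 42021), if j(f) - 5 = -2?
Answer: -586802187/919103231 ≈ -0.63845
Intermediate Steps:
j(f) = 3 (j(f) = 5 - 2 = 3)
P = 3
U(J) = -27/92 + J/92 (U(J) = (-27 + J)/(89 + 3) = (-27 + J)/92 = (-27 + J)*(1/92) = -27/92 + J/92)
(U(147) - 26829)/(44204/(-43746) + 42021) = ((-27/92 + (1/92)*147) - 26829)/(44204/(-43746) + 42021) = ((-27/92 + 147/92) - 26829)/(44204*(-1/43746) + 42021) = (30/23 - 26829)/(-22102/21873 + 42021) = -617037/(23*919103231/21873) = -617037/23*21873/919103231 = -586802187/919103231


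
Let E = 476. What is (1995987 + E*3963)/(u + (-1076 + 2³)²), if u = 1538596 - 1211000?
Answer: 776475/293644 ≈ 2.6443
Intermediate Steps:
u = 327596
(1995987 + E*3963)/(u + (-1076 + 2³)²) = (1995987 + 476*3963)/(327596 + (-1076 + 2³)²) = (1995987 + 1886388)/(327596 + (-1076 + 8)²) = 3882375/(327596 + (-1068)²) = 3882375/(327596 + 1140624) = 3882375/1468220 = 3882375*(1/1468220) = 776475/293644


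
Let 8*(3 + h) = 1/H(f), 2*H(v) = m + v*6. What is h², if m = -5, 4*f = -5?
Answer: 22801/2500 ≈ 9.1204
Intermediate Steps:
f = -5/4 (f = (¼)*(-5) = -5/4 ≈ -1.2500)
H(v) = -5/2 + 3*v (H(v) = (-5 + v*6)/2 = (-5 + 6*v)/2 = -5/2 + 3*v)
h = -151/50 (h = -3 + 1/(8*(-5/2 + 3*(-5/4))) = -3 + 1/(8*(-5/2 - 15/4)) = -3 + 1/(8*(-25/4)) = -3 + (⅛)*(-4/25) = -3 - 1/50 = -151/50 ≈ -3.0200)
h² = (-151/50)² = 22801/2500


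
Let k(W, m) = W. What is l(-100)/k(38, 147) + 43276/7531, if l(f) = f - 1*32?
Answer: 325198/143089 ≈ 2.2727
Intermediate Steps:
l(f) = -32 + f (l(f) = f - 32 = -32 + f)
l(-100)/k(38, 147) + 43276/7531 = (-32 - 100)/38 + 43276/7531 = -132*1/38 + 43276*(1/7531) = -66/19 + 43276/7531 = 325198/143089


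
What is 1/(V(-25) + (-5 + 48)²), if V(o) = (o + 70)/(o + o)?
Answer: 10/18481 ≈ 0.00054110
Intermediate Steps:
V(o) = (70 + o)/(2*o) (V(o) = (70 + o)/((2*o)) = (70 + o)*(1/(2*o)) = (70 + o)/(2*o))
1/(V(-25) + (-5 + 48)²) = 1/((½)*(70 - 25)/(-25) + (-5 + 48)²) = 1/((½)*(-1/25)*45 + 43²) = 1/(-9/10 + 1849) = 1/(18481/10) = 10/18481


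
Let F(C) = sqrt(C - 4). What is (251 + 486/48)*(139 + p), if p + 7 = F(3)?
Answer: 68937/2 + 2089*I/8 ≈ 34469.0 + 261.13*I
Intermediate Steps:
F(C) = sqrt(-4 + C)
p = -7 + I (p = -7 + sqrt(-4 + 3) = -7 + sqrt(-1) = -7 + I ≈ -7.0 + 1.0*I)
(251 + 486/48)*(139 + p) = (251 + 486/48)*(139 + (-7 + I)) = (251 + 486*(1/48))*(132 + I) = (251 + 81/8)*(132 + I) = 2089*(132 + I)/8 = 68937/2 + 2089*I/8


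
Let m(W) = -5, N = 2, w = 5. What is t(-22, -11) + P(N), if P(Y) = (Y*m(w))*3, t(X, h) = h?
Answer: -41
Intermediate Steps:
P(Y) = -15*Y (P(Y) = (Y*(-5))*3 = -5*Y*3 = -15*Y)
t(-22, -11) + P(N) = -11 - 15*2 = -11 - 30 = -41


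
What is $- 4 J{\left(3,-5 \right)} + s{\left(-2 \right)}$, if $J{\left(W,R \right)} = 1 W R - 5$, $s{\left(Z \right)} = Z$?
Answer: $78$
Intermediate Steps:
$J{\left(W,R \right)} = -5 + R W$ ($J{\left(W,R \right)} = W R - 5 = R W - 5 = -5 + R W$)
$- 4 J{\left(3,-5 \right)} + s{\left(-2 \right)} = - 4 \left(-5 - 15\right) - 2 = \left(-4\right) \left(-20\right) - 2 = 80 - 2 = 78$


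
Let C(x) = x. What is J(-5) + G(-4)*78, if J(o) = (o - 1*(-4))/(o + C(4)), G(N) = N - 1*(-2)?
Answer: -155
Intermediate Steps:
G(N) = 2 + N (G(N) = N + 2 = 2 + N)
J(o) = 1 (J(o) = (o - 1*(-4))/(o + 4) = (o + 4)/(4 + o) = (4 + o)/(4 + o) = 1)
J(-5) + G(-4)*78 = 1 + (2 - 4)*78 = 1 - 2*78 = 1 - 156 = -155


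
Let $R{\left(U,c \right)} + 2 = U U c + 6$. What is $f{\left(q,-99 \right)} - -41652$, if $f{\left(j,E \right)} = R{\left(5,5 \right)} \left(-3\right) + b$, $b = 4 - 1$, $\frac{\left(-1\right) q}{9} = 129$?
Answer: $41268$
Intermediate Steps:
$q = -1161$ ($q = \left(-9\right) 129 = -1161$)
$R{\left(U,c \right)} = 4 + c U^{2}$ ($R{\left(U,c \right)} = -2 + \left(U U c + 6\right) = -2 + \left(U^{2} c + 6\right) = -2 + \left(c U^{2} + 6\right) = -2 + \left(6 + c U^{2}\right) = 4 + c U^{2}$)
$b = 3$
$f{\left(j,E \right)} = -384$ ($f{\left(j,E \right)} = \left(4 + 5 \cdot 5^{2}\right) \left(-3\right) + 3 = \left(4 + 5 \cdot 25\right) \left(-3\right) + 3 = \left(4 + 125\right) \left(-3\right) + 3 = 129 \left(-3\right) + 3 = -387 + 3 = -384$)
$f{\left(q,-99 \right)} - -41652 = -384 - -41652 = -384 + 41652 = 41268$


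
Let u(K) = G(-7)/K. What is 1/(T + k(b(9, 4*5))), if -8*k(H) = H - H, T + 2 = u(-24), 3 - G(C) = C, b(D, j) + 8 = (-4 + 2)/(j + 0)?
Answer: -12/29 ≈ -0.41379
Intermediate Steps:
b(D, j) = -8 - 2/j (b(D, j) = -8 + (-4 + 2)/(j + 0) = -8 - 2/j)
G(C) = 3 - C
u(K) = 10/K (u(K) = (3 - 1*(-7))/K = (3 + 7)/K = 10/K)
T = -29/12 (T = -2 + 10/(-24) = -2 + 10*(-1/24) = -2 - 5/12 = -29/12 ≈ -2.4167)
k(H) = 0 (k(H) = -(H - H)/8 = -1/8*0 = 0)
1/(T + k(b(9, 4*5))) = 1/(-29/12 + 0) = 1/(-29/12) = -12/29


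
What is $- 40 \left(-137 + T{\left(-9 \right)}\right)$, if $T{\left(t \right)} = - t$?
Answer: $5120$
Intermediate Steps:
$- 40 \left(-137 + T{\left(-9 \right)}\right) = - 40 \left(-137 - -9\right) = - 40 \left(-137 + 9\right) = \left(-40\right) \left(-128\right) = 5120$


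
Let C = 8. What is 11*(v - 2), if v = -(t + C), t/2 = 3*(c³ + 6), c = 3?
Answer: -2288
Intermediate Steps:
t = 198 (t = 2*(3*(3³ + 6)) = 2*(3*(27 + 6)) = 2*(3*33) = 2*99 = 198)
v = -206 (v = -(198 + 8) = -1*206 = -206)
11*(v - 2) = 11*(-206 - 2) = 11*(-208) = -2288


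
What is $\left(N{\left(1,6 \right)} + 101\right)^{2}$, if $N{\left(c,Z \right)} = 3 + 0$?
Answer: $10816$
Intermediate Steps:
$N{\left(c,Z \right)} = 3$
$\left(N{\left(1,6 \right)} + 101\right)^{2} = \left(3 + 101\right)^{2} = 104^{2} = 10816$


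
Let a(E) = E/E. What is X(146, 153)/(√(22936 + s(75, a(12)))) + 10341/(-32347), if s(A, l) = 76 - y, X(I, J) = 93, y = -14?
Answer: -10341/32347 + 93*√23026/23026 ≈ 0.29319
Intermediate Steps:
a(E) = 1
s(A, l) = 90 (s(A, l) = 76 - 1*(-14) = 76 + 14 = 90)
X(146, 153)/(√(22936 + s(75, a(12)))) + 10341/(-32347) = 93/(√(22936 + 90)) + 10341/(-32347) = 93/(√23026) + 10341*(-1/32347) = 93*(√23026/23026) - 10341/32347 = 93*√23026/23026 - 10341/32347 = -10341/32347 + 93*√23026/23026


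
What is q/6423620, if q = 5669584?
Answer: 1417396/1605905 ≈ 0.88262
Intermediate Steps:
q/6423620 = 5669584/6423620 = 5669584*(1/6423620) = 1417396/1605905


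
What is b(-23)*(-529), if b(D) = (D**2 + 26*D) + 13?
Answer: 29624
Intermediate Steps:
b(D) = 13 + D**2 + 26*D
b(-23)*(-529) = (13 + (-23)**2 + 26*(-23))*(-529) = (13 + 529 - 598)*(-529) = -56*(-529) = 29624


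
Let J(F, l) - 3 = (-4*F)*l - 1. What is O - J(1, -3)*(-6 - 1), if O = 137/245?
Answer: 24147/245 ≈ 98.559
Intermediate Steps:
J(F, l) = 2 - 4*F*l (J(F, l) = 3 + ((-4*F)*l - 1) = 3 + (-4*F*l - 1) = 3 + (-1 - 4*F*l) = 2 - 4*F*l)
O = 137/245 (O = 137*(1/245) = 137/245 ≈ 0.55918)
O - J(1, -3)*(-6 - 1) = 137/245 - (2 - 4*1*(-3))*(-6 - 1) = 137/245 - (2 + 12)*(-7) = 137/245 - 14*(-7) = 137/245 - 1*(-98) = 137/245 + 98 = 24147/245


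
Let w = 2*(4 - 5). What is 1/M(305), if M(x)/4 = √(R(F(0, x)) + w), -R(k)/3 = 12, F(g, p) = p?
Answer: -I*√38/152 ≈ -0.040555*I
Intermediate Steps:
R(k) = -36 (R(k) = -3*12 = -36)
w = -2 (w = 2*(-1) = -2)
M(x) = 4*I*√38 (M(x) = 4*√(-36 - 2) = 4*√(-38) = 4*(I*√38) = 4*I*√38)
1/M(305) = 1/(4*I*√38) = -I*√38/152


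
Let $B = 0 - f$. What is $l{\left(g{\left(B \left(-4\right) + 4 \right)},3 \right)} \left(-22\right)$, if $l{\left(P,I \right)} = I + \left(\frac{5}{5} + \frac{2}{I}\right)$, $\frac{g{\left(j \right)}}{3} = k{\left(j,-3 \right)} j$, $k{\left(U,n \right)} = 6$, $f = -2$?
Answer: $- \frac{308}{3} \approx -102.67$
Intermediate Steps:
$B = 2$ ($B = 0 - -2 = 0 + 2 = 2$)
$g{\left(j \right)} = 18 j$ ($g{\left(j \right)} = 3 \cdot 6 j = 18 j$)
$l{\left(P,I \right)} = 1 + I + \frac{2}{I}$ ($l{\left(P,I \right)} = I + \left(5 \cdot \frac{1}{5} + \frac{2}{I}\right) = I + \left(1 + \frac{2}{I}\right) = 1 + I + \frac{2}{I}$)
$l{\left(g{\left(B \left(-4\right) + 4 \right)},3 \right)} \left(-22\right) = \left(1 + 3 + \frac{2}{3}\right) \left(-22\right) = \frac{14}{3} \left(-22\right) = - \frac{308}{3}$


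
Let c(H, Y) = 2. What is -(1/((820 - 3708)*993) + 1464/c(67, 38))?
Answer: -2099217887/2867784 ≈ -732.00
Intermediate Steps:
-(1/((820 - 3708)*993) + 1464/c(67, 38)) = -(1/((820 - 3708)*993) + 1464/2) = -((1/993)/(-2888) + 1464*(½)) = -(-1/2888*1/993 + 732) = -(-1/2867784 + 732) = -1*2099217887/2867784 = -2099217887/2867784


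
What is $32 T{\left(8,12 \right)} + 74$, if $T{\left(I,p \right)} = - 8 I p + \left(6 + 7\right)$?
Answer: $-24086$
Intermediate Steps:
$T{\left(I,p \right)} = 13 - 8 I p$ ($T{\left(I,p \right)} = - 8 I p + 13 = 13 - 8 I p$)
$32 T{\left(8,12 \right)} + 74 = 32 \left(13 - 64 \cdot 12\right) + 74 = 32 \left(13 - 768\right) + 74 = 32 \left(-755\right) + 74 = -24160 + 74 = -24086$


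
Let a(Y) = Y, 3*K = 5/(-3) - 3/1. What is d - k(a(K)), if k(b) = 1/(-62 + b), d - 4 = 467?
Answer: 269421/572 ≈ 471.02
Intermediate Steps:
K = -14/9 (K = (5/(-3) - 3/1)/3 = (5*(-1/3) - 3*1)/3 = (-5/3 - 3)/3 = (1/3)*(-14/3) = -14/9 ≈ -1.5556)
d = 471 (d = 4 + 467 = 471)
d - k(a(K)) = 471 - 1/(-62 - 14/9) = 471 - 1/(-572/9) = 471 - 1*(-9/572) = 471 + 9/572 = 269421/572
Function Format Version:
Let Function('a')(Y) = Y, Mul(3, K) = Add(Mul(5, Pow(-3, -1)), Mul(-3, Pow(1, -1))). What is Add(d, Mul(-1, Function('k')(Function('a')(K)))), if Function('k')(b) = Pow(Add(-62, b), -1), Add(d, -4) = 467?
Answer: Rational(269421, 572) ≈ 471.02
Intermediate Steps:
K = Rational(-14, 9) (K = Mul(Rational(1, 3), Add(Mul(5, Pow(-3, -1)), Mul(-3, Pow(1, -1)))) = Mul(Rational(1, 3), Add(Mul(5, Rational(-1, 3)), Mul(-3, 1))) = Mul(Rational(1, 3), Add(Rational(-5, 3), -3)) = Mul(Rational(1, 3), Rational(-14, 3)) = Rational(-14, 9) ≈ -1.5556)
d = 471 (d = Add(4, 467) = 471)
Add(d, Mul(-1, Function('k')(Function('a')(K)))) = Add(471, Mul(-1, Pow(Add(-62, Rational(-14, 9)), -1))) = Add(471, Mul(-1, Pow(Rational(-572, 9), -1))) = Add(471, Mul(-1, Rational(-9, 572))) = Add(471, Rational(9, 572)) = Rational(269421, 572)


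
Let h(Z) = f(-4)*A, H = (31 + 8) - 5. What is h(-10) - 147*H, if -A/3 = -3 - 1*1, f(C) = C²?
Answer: -4806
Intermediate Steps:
A = 12 (A = -3*(-3 - 1*1) = -3*(-3 - 1) = -3*(-4) = 12)
H = 34 (H = 39 - 5 = 34)
h(Z) = 192 (h(Z) = (-4)²*12 = 16*12 = 192)
h(-10) - 147*H = 192 - 147*34 = 192 - 4998 = -4806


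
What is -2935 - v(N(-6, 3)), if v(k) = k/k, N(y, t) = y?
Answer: -2936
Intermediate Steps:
v(k) = 1
-2935 - v(N(-6, 3)) = -2935 - 1*1 = -2935 - 1 = -2936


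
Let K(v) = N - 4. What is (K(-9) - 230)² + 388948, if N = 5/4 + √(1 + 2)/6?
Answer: 21269791/48 - 931*√3/12 ≈ 4.4299e+5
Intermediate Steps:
N = 5/4 + √3/6 (N = 5*(¼) + √3*(⅙) = 5/4 + √3/6 ≈ 1.5387)
K(v) = -11/4 + √3/6 (K(v) = (5/4 + √3/6) - 4 = -11/4 + √3/6)
(K(-9) - 230)² + 388948 = ((-11/4 + √3/6) - 230)² + 388948 = (-931/4 + √3/6)² + 388948 = 388948 + (-931/4 + √3/6)²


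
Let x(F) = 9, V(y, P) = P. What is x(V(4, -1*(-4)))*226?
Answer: 2034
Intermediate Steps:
x(V(4, -1*(-4)))*226 = 9*226 = 2034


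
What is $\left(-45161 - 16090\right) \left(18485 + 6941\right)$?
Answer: $-1557367926$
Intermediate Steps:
$\left(-45161 - 16090\right) \left(18485 + 6941\right) = \left(-61251\right) 25426 = -1557367926$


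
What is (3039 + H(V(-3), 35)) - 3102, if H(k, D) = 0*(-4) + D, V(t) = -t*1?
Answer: -28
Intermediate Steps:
V(t) = -t
H(k, D) = D (H(k, D) = 0 + D = D)
(3039 + H(V(-3), 35)) - 3102 = (3039 + 35) - 3102 = 3074 - 3102 = -28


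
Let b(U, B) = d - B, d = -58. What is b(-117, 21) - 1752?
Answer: -1831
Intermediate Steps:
b(U, B) = -58 - B
b(-117, 21) - 1752 = (-58 - 1*21) - 1752 = (-58 - 21) - 1752 = -79 - 1752 = -1831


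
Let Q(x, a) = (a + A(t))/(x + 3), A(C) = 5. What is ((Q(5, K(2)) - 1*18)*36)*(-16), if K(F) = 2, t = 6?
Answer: 9864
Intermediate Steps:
Q(x, a) = (5 + a)/(3 + x) (Q(x, a) = (a + 5)/(x + 3) = (5 + a)/(3 + x))
((Q(5, K(2)) - 1*18)*36)*(-16) = (((5 + 2)/(3 + 5) - 1*18)*36)*(-16) = ((7/8 - 18)*36)*(-16) = -137/8*36*(-16) = -1233/2*(-16) = 9864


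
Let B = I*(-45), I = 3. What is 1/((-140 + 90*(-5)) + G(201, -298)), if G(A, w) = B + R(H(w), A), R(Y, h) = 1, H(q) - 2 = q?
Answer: -1/724 ≈ -0.0013812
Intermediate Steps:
H(q) = 2 + q
B = -135 (B = 3*(-45) = -135)
G(A, w) = -134 (G(A, w) = -135 + 1 = -134)
1/((-140 + 90*(-5)) + G(201, -298)) = 1/((-140 + 90*(-5)) - 134) = 1/((-140 - 450) - 134) = 1/(-590 - 134) = 1/(-724) = -1/724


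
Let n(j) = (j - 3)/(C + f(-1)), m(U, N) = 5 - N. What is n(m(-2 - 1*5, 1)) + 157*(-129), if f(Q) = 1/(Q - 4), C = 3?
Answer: -283537/14 ≈ -20253.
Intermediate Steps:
f(Q) = 1/(-4 + Q)
n(j) = -15/14 + 5*j/14 (n(j) = (j - 3)/(3 + 1/(-4 - 1)) = (-3 + j)/(3 + 1/(-5)) = (-3 + j)/(3 - 1/5) = (-3 + j)/(14/5) = (-3 + j)*(5/14) = -15/14 + 5*j/14)
n(m(-2 - 1*5, 1)) + 157*(-129) = (-15/14 + 5*(5 - 1*1)/14) + 157*(-129) = (-15/14 + 5*(5 - 1)/14) - 20253 = (-15/14 + (5/14)*4) - 20253 = (-15/14 + 10/7) - 20253 = 5/14 - 20253 = -283537/14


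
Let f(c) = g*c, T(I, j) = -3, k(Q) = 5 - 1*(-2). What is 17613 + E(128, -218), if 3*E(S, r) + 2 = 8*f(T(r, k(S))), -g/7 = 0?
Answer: 52837/3 ≈ 17612.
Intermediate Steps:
g = 0 (g = -7*0 = 0)
k(Q) = 7 (k(Q) = 5 + 2 = 7)
f(c) = 0 (f(c) = 0*c = 0)
E(S, r) = -2/3 (E(S, r) = -2/3 + (8*0)/3 = -2/3 + (1/3)*0 = -2/3 + 0 = -2/3)
17613 + E(128, -218) = 17613 - 2/3 = 52837/3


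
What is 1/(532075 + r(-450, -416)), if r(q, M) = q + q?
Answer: 1/531175 ≈ 1.8826e-6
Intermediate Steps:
r(q, M) = 2*q
1/(532075 + r(-450, -416)) = 1/(532075 + 2*(-450)) = 1/(532075 - 900) = 1/531175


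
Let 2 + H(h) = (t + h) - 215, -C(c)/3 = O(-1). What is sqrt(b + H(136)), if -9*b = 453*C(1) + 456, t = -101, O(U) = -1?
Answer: I*sqrt(3453)/3 ≈ 19.587*I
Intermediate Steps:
C(c) = 3 (C(c) = -3*(-1) = 3)
H(h) = -318 + h (H(h) = -2 + ((-101 + h) - 215) = -2 + (-316 + h) = -318 + h)
b = -605/3 (b = -(453*3 + 456)/9 = -(1359 + 456)/9 = -1/9*1815 = -605/3 ≈ -201.67)
sqrt(b + H(136)) = sqrt(-605/3 + (-318 + 136)) = sqrt(-605/3 - 182) = sqrt(-1151/3) = I*sqrt(3453)/3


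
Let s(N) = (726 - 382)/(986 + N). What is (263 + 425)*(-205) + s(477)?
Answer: -206341176/1463 ≈ -1.4104e+5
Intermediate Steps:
s(N) = 344/(986 + N)
(263 + 425)*(-205) + s(477) = (263 + 425)*(-205) + 344/(986 + 477) = 688*(-205) + 344/1463 = -141040 + 344*(1/1463) = -141040 + 344/1463 = -206341176/1463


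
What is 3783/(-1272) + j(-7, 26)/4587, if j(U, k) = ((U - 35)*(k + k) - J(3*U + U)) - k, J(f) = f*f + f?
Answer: -7041791/1944888 ≈ -3.6207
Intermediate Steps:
J(f) = f + f² (J(f) = f² + f = f + f²)
j(U, k) = -k - 4*U*(1 + 4*U) + 2*k*(-35 + U) (j(U, k) = ((U - 35)*(k + k) - (3*U + U)*(1 + (3*U + U))) - k = ((-35 + U)*(2*k) - 4*U*(1 + 4*U)) - k = (2*k*(-35 + U) - 4*U*(1 + 4*U)) - k = (-4*U*(1 + 4*U) + 2*k*(-35 + U)) - k = -k - 4*U*(1 + 4*U) + 2*k*(-35 + U))
3783/(-1272) + j(-7, 26)/4587 = 3783/(-1272) + (-71*26 - 4*(-7)*(1 + 4*(-7)) + 2*(-7)*26)/4587 = 3783*(-1/1272) + (-1846 - 4*(-7)*(1 - 28) - 364)*(1/4587) = -1261/424 + (-1846 - 4*(-7)*(-27) - 364)*(1/4587) = -1261/424 + (-1846 - 756 - 364)*(1/4587) = -1261/424 - 2966*1/4587 = -1261/424 - 2966/4587 = -7041791/1944888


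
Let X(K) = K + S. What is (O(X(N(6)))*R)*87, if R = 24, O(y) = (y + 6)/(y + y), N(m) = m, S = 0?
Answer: 2088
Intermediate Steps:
X(K) = K (X(K) = K + 0 = K)
O(y) = (6 + y)/(2*y) (O(y) = (6 + y)/((2*y)) = (6 + y)*(1/(2*y)) = (6 + y)/(2*y))
(O(X(N(6)))*R)*87 = (((1/2)*(6 + 6)/6)*24)*87 = (((1/2)*(1/6)*12)*24)*87 = (1*24)*87 = 24*87 = 2088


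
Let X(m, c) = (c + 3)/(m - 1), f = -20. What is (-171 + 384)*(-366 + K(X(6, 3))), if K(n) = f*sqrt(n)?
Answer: -77958 - 852*sqrt(30) ≈ -82625.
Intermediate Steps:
X(m, c) = (3 + c)/(-1 + m)
K(n) = -20*sqrt(n)
(-171 + 384)*(-366 + K(X(6, 3))) = (-171 + 384)*(-366 - 20*sqrt(3 + 3)/sqrt(-1 + 6)) = 213*(-366 - 20*sqrt(30)/5) = 213*(-366 - 4*sqrt(30)) = -77958 - 852*sqrt(30)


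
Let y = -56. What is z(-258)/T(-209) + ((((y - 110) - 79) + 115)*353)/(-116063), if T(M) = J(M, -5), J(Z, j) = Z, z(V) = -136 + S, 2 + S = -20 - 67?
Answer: 35705185/24257167 ≈ 1.4719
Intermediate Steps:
S = -89 (S = -2 + (-20 - 67) = -2 - 87 = -89)
z(V) = -225 (z(V) = -136 - 89 = -225)
T(M) = M
z(-258)/T(-209) + ((((y - 110) - 79) + 115)*353)/(-116063) = -225/(-209) + ((((-56 - 110) - 79) + 115)*353)/(-116063) = -225*(-1/209) + (((-166 - 79) + 115)*353)*(-1/116063) = 225/209 + ((-245 + 115)*353)*(-1/116063) = 225/209 - 130*353*(-1/116063) = 225/209 - 45890*(-1/116063) = 225/209 + 45890/116063 = 35705185/24257167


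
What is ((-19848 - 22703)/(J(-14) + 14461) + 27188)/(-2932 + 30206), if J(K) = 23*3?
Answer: 394999089/396291220 ≈ 0.99674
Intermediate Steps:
J(K) = 69
((-19848 - 22703)/(J(-14) + 14461) + 27188)/(-2932 + 30206) = ((-19848 - 22703)/(69 + 14461) + 27188)/(-2932 + 30206) = (-42551/14530 + 27188)/27274 = (-42551*1/14530 + 27188)*(1/27274) = (-42551/14530 + 27188)*(1/27274) = (394999089/14530)*(1/27274) = 394999089/396291220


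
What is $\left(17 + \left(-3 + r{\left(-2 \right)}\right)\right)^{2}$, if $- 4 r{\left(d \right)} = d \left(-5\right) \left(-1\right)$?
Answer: $\frac{1089}{4} \approx 272.25$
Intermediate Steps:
$r{\left(d \right)} = - \frac{5 d}{4}$ ($r{\left(d \right)} = - \frac{d \left(-5\right) \left(-1\right)}{4} = - \frac{- 5 d \left(-1\right)}{4} = - \frac{5 d}{4}$)
$\left(17 + \left(-3 + r{\left(-2 \right)}\right)\right)^{2} = \left(17 - \frac{1}{2}\right)^{2} = \left(\frac{33}{2}\right)^{2} = \frac{1089}{4}$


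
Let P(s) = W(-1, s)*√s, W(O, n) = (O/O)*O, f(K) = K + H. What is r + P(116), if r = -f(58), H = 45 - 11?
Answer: -92 - 2*√29 ≈ -102.77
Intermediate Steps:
H = 34
f(K) = 34 + K (f(K) = K + 34 = 34 + K)
r = -92 (r = -(34 + 58) = -1*92 = -92)
W(O, n) = O (W(O, n) = 1*O = O)
P(s) = -√s
r + P(116) = -92 - √116 = -92 - 2*√29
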